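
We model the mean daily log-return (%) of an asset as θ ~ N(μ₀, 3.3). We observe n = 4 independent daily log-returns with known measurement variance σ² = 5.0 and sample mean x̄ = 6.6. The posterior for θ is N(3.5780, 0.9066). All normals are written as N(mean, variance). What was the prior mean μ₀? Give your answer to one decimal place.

With known observation variance, the Normal–Normal posterior has precision τ_n = τ₀ + n/σ² and mean μ_n = (τ₀μ₀ + (n/σ²)x̄)/τ_n.
Here τ₀ = 1/3.3 = 0.303030 and τ_data = 4/5.0 = 0.800000, so τ_n = 1.103030.
Rearranging for μ₀: μ₀ = (μ_n·τ_n − τ_data·x̄)/τ₀ = (3.5780·1.103030 − 0.800000·6.6) / 0.303030 = -1.333359/0.303030 ≈ -4.4.

μ₀ = -4.4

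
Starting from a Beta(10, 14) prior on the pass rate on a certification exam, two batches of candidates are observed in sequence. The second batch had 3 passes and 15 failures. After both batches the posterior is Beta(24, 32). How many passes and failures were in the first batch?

Sequential conjugate updates are equivalent to a single update on the pooled data, so total successes = posterior α − prior α and total failures = posterior β − prior β.
Total across both batches: 24−10=14 passes, 32−14=18 failures.
Subtract the second batch: 14−3=11 passes and 18−15=3 failures.

11 passes and 3 failures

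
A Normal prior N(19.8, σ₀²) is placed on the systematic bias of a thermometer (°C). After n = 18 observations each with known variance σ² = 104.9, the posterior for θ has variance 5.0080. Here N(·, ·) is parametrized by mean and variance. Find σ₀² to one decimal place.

σ₀² = 35.6

For the Normal–Normal model with known σ², precisions add: τ_n = τ₀ + n/σ².
So 1/σ₀² = 1/5.0080 − 18/104.9 = 0.199681 − 0.171592 = 0.028089.
Hence σ₀² = 1/0.028089 ≈ 35.6.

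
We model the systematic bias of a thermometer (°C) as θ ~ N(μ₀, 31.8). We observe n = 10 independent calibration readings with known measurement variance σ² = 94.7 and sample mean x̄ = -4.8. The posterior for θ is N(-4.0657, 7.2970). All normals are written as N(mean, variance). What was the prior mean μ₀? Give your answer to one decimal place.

With known observation variance, the Normal–Normal posterior has precision τ_n = τ₀ + n/σ² and mean μ_n = (τ₀μ₀ + (n/σ²)x̄)/τ_n.
Here τ₀ = 1/31.8 = 0.031447 and τ_data = 10/94.7 = 0.105597, so τ_n = 0.137044.
Rearranging for μ₀: μ₀ = (μ_n·τ_n − τ_data·x̄)/τ₀ = (-4.0657·0.137044 − 0.105597·-4.8) / 0.031447 = -0.050314/0.031447 ≈ -1.6.

μ₀ = -1.6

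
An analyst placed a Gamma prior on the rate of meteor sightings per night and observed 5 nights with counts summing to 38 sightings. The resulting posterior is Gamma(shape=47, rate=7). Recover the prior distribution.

A Gamma(α, β) prior (rate parametrization) on a Poisson rate with n observations summing to S gives posterior Gamma(α+S, β+n).
So α = 47 − 38 = 9 and β = 7 − 5 = 2.

Gamma(shape=9, rate=2)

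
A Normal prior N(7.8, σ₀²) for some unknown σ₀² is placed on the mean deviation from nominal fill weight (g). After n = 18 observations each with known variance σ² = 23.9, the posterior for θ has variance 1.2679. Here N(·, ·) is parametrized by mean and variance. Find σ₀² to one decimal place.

σ₀² = 28.1

Posterior precision equals prior precision plus data precision: 1/σ_n² = 1/σ₀² + n/σ².
So 1/σ₀² = 1/1.2679 − 18/23.9 = 0.788706 − 0.753138 = 0.035568.
Hence σ₀² = 1/0.035568 ≈ 28.1.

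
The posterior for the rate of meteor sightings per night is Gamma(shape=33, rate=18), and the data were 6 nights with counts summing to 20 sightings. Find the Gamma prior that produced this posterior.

Gamma(shape=13, rate=12)

Gamma–Poisson conjugacy: posterior shape = α + Σxᵢ, posterior rate = β + n.
So α = 33 − 20 = 13 and β = 18 − 6 = 12.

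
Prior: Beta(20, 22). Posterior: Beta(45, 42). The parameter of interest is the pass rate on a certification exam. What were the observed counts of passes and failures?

25 passes and 20 failures

Beta is conjugate to the binomial likelihood: posterior = Beta(α+s, β+f).
So s = 45 − 20 = 25 and f = 42 − 22 = 20.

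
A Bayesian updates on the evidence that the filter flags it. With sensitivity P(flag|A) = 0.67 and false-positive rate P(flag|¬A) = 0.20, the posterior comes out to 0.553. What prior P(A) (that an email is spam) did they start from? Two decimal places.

P(A) = 0.27

Bayes' rule in odds form gives O(A|E) = O(A)·[P(E|A)/P(E|¬A)], hence O(A) = O(A|E)/LR.
Posterior odds = 0.553/(1−0.553) = 1.2371. LR = 0.67/0.20 = 3.3500.
Prior odds = 1.2371/3.3500 = 0.3693, so P(A) = 0.3693/(1+0.3693) ≈ 0.27.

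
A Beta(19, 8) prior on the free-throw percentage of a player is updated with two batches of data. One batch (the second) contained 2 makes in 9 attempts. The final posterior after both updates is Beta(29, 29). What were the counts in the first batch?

8 makes and 14 misses

Because Beta–binomial updating is additive in the counts, the combined data contributed (α_post−α_prior, β_post−β_prior) successes and failures.
Total across both batches: 29−19=10 makes, 29−8=21 misses.
Subtract the second batch: 10−2=8 makes and 21−7=14 misses.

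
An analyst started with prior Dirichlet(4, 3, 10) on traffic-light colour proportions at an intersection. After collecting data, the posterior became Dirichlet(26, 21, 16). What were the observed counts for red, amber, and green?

counts (22, 18, 6)

For a Dirichlet(α) prior with multinomial counts c, the posterior is Dirichlet(α + c) componentwise.
Counts are posterior − prior componentwise: 26−4=22, 21−3=18, 16−10=6.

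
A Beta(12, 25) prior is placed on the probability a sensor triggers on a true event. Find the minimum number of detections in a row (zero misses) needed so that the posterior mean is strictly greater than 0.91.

k = 241

After k detections and 0 misses the posterior is Beta(12+k, 25), with mean (12+k)/(12+25+k).
Set (12+k)/(37+k) > 0.91 and solve: k > (0.91·37 − 12)/(1 − 0.91) = 240.778.
The smallest integer exceeding 240.778 is 241, and checking k=241: (253)/(278) = 0.9101 > 0.91.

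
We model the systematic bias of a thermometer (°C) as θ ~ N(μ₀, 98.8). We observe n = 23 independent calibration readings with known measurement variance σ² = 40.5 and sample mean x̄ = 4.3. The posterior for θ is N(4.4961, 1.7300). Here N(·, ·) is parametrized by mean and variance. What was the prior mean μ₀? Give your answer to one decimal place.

The posterior mean is a precision-weighted average: μ_n = (τ₀μ₀ + τ_data·x̄)/(τ₀+τ_data), with τ₀=1/σ₀² and τ_data=n/σ².
Here τ₀ = 1/98.8 = 0.010121 and τ_data = 23/40.5 = 0.567901, so τ_n = 0.578022.
Rearranging for μ₀: μ₀ = (μ_n·τ_n − τ_data·x̄)/τ₀ = (4.4961·0.578022 − 0.567901·4.3) / 0.010121 = 0.156870/0.010121 ≈ 15.5.

μ₀ = 15.5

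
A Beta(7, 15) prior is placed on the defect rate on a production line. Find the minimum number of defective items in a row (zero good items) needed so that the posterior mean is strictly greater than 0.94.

After k defective items and 0 good items the posterior is Beta(7+k, 15), with mean (7+k)/(7+15+k).
Set (7+k)/(22+k) > 0.94 and solve: k > (0.94·22 − 7)/(1 − 0.94) = 228.000.
The smallest integer exceeding 228.000 is 229.

k = 229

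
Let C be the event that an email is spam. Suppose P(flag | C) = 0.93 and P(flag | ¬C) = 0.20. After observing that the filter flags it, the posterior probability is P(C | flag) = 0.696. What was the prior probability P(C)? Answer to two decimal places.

P(C) = 0.33

In odds form, posterior odds = prior odds × likelihood ratio, so prior odds = posterior odds ÷ LR.
Posterior odds = 0.696/(1−0.696) = 2.2895. LR = 0.93/0.20 = 4.6500.
Prior odds = 2.2895/4.6500 = 0.4924, so P(C) = 0.4924/(1+0.4924) ≈ 0.33.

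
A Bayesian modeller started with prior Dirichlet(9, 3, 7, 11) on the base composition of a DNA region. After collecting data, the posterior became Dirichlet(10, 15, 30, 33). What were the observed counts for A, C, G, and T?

counts (1, 12, 23, 22)

For a Dirichlet(α) prior with multinomial counts c, the posterior is Dirichlet(α + c) componentwise.
Counts are posterior − prior componentwise: 10−9=1, 15−3=12, 30−7=23, 33−11=22.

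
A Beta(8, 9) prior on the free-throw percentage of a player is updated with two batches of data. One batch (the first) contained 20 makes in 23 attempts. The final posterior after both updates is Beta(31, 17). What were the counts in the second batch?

3 makes and 5 misses

Sequential conjugate updates are equivalent to a single update on the pooled data, so total successes = posterior α − prior α and total failures = posterior β − prior β.
Total across both batches: 31−8=23 makes, 17−9=8 misses.
Subtract the first batch: 23−20=3 makes and 8−3=5 misses.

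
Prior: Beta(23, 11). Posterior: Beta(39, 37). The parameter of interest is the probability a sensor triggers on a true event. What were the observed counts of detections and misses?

16 detections and 26 misses

Under Beta–binomial conjugacy the posterior parameters are (a+s, b+f).
Match parameters: s=39−23=16, f=37−11=26.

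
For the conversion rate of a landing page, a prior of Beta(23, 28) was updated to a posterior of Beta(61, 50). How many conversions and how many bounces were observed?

38 conversions and 22 bounces

Under Beta–binomial conjugacy the posterior parameters are (a+s, b+f).
So s = 61 − 23 = 38 and f = 50 − 28 = 22.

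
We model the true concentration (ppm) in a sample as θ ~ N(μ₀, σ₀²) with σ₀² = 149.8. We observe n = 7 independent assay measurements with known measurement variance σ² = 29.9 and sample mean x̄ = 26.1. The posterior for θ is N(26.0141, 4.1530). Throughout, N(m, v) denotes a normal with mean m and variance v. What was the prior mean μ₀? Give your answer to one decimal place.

μ₀ = 23.0

With known observation variance, the Normal–Normal posterior has precision τ_n = τ₀ + n/σ² and mean μ_n = (τ₀μ₀ + (n/σ²)x̄)/τ_n.
Here τ₀ = 1/149.8 = 0.006676 and τ_data = 7/29.9 = 0.234114, so τ_n = 0.240790.
Rearranging for μ₀: μ₀ = (μ_n·τ_n − τ_data·x̄)/τ₀ = (26.0141·0.240790 − 0.234114·26.1) / 0.006676 = 0.153560/0.006676 ≈ 23.0.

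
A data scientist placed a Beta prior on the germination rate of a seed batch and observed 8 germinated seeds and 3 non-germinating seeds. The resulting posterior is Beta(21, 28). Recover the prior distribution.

Beta(13, 25)

Under Beta–binomial conjugacy the posterior parameters are (α+s, β+f).
Subtract the data counts: 21−8=13, 28−3=25.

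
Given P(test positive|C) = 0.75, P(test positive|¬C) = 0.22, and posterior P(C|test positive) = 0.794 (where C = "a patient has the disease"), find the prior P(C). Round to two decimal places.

P(C) = 0.53

Bayes' rule in odds form gives O(C|E) = O(C)·[P(E|C)/P(E|¬C)], hence O(C) = O(C|E)/LR.
Posterior odds = 0.794/(1−0.794) = 3.8544. LR = 0.75/0.22 = 3.4091.
Prior odds = 3.8544/3.4091 = 1.1306, so P(C) = 1.1306/(1+1.1306) ≈ 0.53.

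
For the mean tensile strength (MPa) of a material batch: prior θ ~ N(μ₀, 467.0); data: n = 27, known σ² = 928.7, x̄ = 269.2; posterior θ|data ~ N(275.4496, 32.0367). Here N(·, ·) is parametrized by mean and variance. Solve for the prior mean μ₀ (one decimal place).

With known observation variance, the Normal–Normal posterior has precision τ_n = τ₀ + n/σ² and mean μ_n = (τ₀μ₀ + (n/σ²)x̄)/τ_n.
Here τ₀ = 1/467.0 = 0.002141 and τ_data = 27/928.7 = 0.029073, so τ_n = 0.031214.
Rearranging for μ₀: μ₀ = (μ_n·τ_n − τ_data·x̄)/τ₀ = (275.4496·0.031214 − 0.029073·269.2) / 0.002141 = 0.771432/0.002141 ≈ 360.3.

μ₀ = 360.3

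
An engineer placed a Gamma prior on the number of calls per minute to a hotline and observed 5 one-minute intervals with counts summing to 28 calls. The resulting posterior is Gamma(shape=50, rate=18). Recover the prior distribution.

A Gamma(α, β) prior (rate parametrization) on a Poisson rate with n observations summing to S gives posterior Gamma(α+S, β+n).
So α = 50 − 28 = 22 and β = 18 − 5 = 13.

Gamma(shape=22, rate=13)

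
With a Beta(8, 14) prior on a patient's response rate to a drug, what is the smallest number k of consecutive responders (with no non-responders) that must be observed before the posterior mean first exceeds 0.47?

k = 5

After k responders and 0 non-responders the posterior is Beta(8+k, 14), with mean (8+k)/(8+14+k).
Set (8+k)/(22+k) > 0.47 and solve: k > (0.47·22 − 8)/(1 − 0.47) = 4.415.
The smallest integer exceeding 4.415 is 5.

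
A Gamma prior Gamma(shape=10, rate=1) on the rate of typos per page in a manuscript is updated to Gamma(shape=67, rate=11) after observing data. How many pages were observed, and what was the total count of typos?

Gamma–Poisson conjugacy: posterior shape = α + Σxᵢ, posterior rate = β + n.
Matching: Σxᵢ = 67 − 10 = 57 and n = 11 − 1 = 10.

n = 10 pages with total 57 typos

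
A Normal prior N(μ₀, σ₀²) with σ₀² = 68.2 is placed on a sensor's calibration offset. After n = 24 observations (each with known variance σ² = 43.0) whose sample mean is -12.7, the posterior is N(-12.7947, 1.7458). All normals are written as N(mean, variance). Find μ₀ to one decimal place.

With known observation variance, the Normal–Normal posterior has precision τ_n = τ₀ + n/σ² and mean μ_n = (τ₀μ₀ + (n/σ²)x̄)/τ_n.
Here τ₀ = 1/68.2 = 0.014663 and τ_data = 24/43.0 = 0.558140, so τ_n = 0.572803.
Rearranging for μ₀: μ₀ = (μ_n·τ_n − τ_data·x̄)/τ₀ = (-12.7947·0.572803 − 0.558140·-12.7) / 0.014663 = -0.240465/0.014663 ≈ -16.4.

μ₀ = -16.4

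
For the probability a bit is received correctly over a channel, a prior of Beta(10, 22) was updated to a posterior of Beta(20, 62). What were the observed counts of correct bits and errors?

Under Beta–binomial conjugacy the posterior parameters are (α+s, β+f).
So s = 20 − 10 = 10 and f = 62 − 22 = 40.

10 correct bits and 40 errors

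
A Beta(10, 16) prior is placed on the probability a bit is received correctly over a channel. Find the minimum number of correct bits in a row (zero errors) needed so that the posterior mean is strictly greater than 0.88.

k = 108

After k correct bits and 0 errors the posterior is Beta(10+k, 16), with mean (10+k)/(10+16+k).
Set (10+k)/(26+k) > 0.88 and solve: k > (0.88·26 − 10)/(1 − 0.88) = 107.333.
The smallest integer exceeding 107.333 is 108.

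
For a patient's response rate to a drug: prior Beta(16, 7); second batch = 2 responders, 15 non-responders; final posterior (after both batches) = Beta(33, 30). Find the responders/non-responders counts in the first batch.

15 responders and 8 non-responders

Sequential conjugate updates are equivalent to a single update on the pooled data, so total successes = posterior α − prior α and total failures = posterior β − prior β.
Total across both batches: 33−16=17 responders, 30−7=23 non-responders.
Subtract the second batch: 17−2=15 responders and 23−15=8 non-responders.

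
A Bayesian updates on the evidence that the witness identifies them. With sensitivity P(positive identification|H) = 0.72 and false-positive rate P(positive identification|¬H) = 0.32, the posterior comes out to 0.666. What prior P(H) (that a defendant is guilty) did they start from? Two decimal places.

Bayes' rule in odds form gives O(H|E) = O(H)·[P(E|H)/P(E|¬H)], hence O(H) = O(H|E)/LR.
Posterior odds = 0.666/(1−0.666) = 1.9940. LR = 0.72/0.32 = 2.2500.
Prior odds = 1.9940/2.2500 = 0.8862, so P(H) = 0.8862/(1+0.8862) ≈ 0.47.

P(H) = 0.47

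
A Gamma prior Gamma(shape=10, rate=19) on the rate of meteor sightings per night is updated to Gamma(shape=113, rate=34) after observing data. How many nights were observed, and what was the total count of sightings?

A Gamma(α, β) prior (rate parametrization) on a Poisson rate with n observations summing to S gives posterior Gamma(α+S, β+n).
Matching: Σxᵢ = 113 − 10 = 103 and n = 34 − 19 = 15.

n = 15 nights with total 103 sightings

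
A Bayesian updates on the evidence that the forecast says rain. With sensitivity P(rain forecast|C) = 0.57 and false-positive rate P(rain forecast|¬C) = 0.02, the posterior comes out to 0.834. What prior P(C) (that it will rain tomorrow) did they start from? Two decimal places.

P(C) = 0.15

In odds form, posterior odds = prior odds × likelihood ratio, so prior odds = posterior odds ÷ LR.
Posterior odds = 0.834/(1−0.834) = 5.0241. LR = 0.57/0.02 = 28.5000.
Prior odds = 5.0241/28.5000 = 0.1763, so P(C) = 0.1763/(1+0.1763) ≈ 0.15.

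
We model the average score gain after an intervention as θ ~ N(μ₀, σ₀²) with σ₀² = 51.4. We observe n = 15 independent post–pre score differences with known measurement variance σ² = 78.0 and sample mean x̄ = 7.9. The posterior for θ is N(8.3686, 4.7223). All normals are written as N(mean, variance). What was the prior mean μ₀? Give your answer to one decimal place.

μ₀ = 13.0

The posterior mean is a precision-weighted average: μ_n = (τ₀μ₀ + τ_data·x̄)/(τ₀+τ_data), with τ₀=1/σ₀² and τ_data=n/σ².
Here τ₀ = 1/51.4 = 0.019455 and τ_data = 15/78.0 = 0.192308, so τ_n = 0.211763.
Rearranging for μ₀: μ₀ = (μ_n·τ_n − τ_data·x̄)/τ₀ = (8.3686·0.211763 − 0.192308·7.9) / 0.019455 = 0.252927/0.019455 ≈ 13.0.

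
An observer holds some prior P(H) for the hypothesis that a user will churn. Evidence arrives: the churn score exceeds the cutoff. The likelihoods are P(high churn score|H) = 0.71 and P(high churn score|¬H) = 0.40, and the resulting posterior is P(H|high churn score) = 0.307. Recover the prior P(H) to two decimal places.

Bayes' rule in odds form gives O(H|E) = O(H)·[P(E|H)/P(E|¬H)], hence O(H) = O(H|E)/LR.
Posterior odds = 0.307/(1−0.307) = 0.4430. LR = 0.71/0.40 = 1.7750.
Prior odds = 0.4430/1.7750 = 0.2496, so P(H) = 0.2496/(1+0.2496) ≈ 0.20.

P(H) = 0.20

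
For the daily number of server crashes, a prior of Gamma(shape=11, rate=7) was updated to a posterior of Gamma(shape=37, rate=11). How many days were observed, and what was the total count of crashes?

A Gamma(α, β) prior (rate parametrization) on a Poisson rate with n observations summing to S gives posterior Gamma(α+S, β+n).
Matching: Σxᵢ = 37 − 11 = 26 and n = 11 − 7 = 4.

n = 4 days with total 26 crashes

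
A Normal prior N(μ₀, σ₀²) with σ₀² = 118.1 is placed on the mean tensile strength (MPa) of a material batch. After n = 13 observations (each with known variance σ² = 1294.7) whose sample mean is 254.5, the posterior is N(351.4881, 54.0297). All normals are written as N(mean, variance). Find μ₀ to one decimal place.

μ₀ = 466.5

With known observation variance, the Normal–Normal posterior has precision τ_n = τ₀ + n/σ² and mean μ_n = (τ₀μ₀ + (n/σ²)x̄)/τ_n.
Here τ₀ = 1/118.1 = 0.008467 and τ_data = 13/1294.7 = 0.010041, so τ_n = 0.018508.
Rearranging for μ₀: μ₀ = (μ_n·τ_n − τ_data·x̄)/τ₀ = (351.4881·0.018508 − 0.010041·254.5) / 0.008467 = 3.949907/0.008467 ≈ 466.5.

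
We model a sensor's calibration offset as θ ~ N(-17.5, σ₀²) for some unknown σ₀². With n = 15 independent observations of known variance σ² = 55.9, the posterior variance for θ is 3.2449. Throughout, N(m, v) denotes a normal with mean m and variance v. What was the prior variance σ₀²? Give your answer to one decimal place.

For the Normal–Normal model with known σ², precisions add: τ_n = τ₀ + n/σ².
So 1/σ₀² = 1/3.2449 − 15/55.9 = 0.308176 − 0.268336 = 0.039840.
Hence σ₀² = 1/0.039840 ≈ 25.1.

σ₀² = 25.1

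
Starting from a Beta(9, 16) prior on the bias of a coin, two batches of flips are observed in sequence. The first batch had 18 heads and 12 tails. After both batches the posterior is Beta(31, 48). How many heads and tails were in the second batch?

4 heads and 20 tails

Because Beta–binomial updating is additive in the counts, the combined data contributed (α_post−α_prior, β_post−β_prior) successes and failures.
Total across both batches: 31−9=22 heads, 48−16=32 tails.
Subtract the first batch: 22−18=4 heads and 32−12=20 tails.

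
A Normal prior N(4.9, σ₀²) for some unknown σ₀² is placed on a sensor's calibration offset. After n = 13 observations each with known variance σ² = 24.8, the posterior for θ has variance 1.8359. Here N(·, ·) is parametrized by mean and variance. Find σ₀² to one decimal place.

For the Normal–Normal model with known σ², precisions add: τ_n = τ₀ + n/σ².
So 1/σ₀² = 1/1.8359 − 13/24.8 = 0.544692 − 0.524194 = 0.020498.
Hence σ₀² = 1/0.020498 ≈ 48.8.

σ₀² = 48.8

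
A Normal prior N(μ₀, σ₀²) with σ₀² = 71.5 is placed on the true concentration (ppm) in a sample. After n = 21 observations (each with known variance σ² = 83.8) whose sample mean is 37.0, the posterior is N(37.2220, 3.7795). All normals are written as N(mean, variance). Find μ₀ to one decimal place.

μ₀ = 41.2

The posterior mean is a precision-weighted average: μ_n = (τ₀μ₀ + τ_data·x̄)/(τ₀+τ_data), with τ₀=1/σ₀² and τ_data=n/σ².
Here τ₀ = 1/71.5 = 0.013986 and τ_data = 21/83.8 = 0.250597, so τ_n = 0.264583.
Rearranging for μ₀: μ₀ = (μ_n·τ_n − τ_data·x̄)/τ₀ = (37.2220·0.264583 − 0.250597·37.0) / 0.013986 = 0.576219/0.013986 ≈ 41.2.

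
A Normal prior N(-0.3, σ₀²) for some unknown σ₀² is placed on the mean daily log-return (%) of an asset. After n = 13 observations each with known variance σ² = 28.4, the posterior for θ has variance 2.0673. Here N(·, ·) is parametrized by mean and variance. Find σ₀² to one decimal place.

σ₀² = 38.5

For the Normal–Normal model with known σ², precisions add: τ_n = τ₀ + n/σ².
So 1/σ₀² = 1/2.0673 − 13/28.4 = 0.483723 − 0.457746 = 0.025977.
Hence σ₀² = 1/0.025977 ≈ 38.5.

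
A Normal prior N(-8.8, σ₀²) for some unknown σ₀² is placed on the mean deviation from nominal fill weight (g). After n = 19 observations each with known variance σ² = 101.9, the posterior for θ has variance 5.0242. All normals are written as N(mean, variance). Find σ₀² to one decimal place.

σ₀² = 79.5

For the Normal–Normal model with known σ², precisions add: τ_n = τ₀ + n/σ².
So 1/σ₀² = 1/5.0242 − 19/101.9 = 0.199037 − 0.186457 = 0.012580.
Hence σ₀² = 1/0.012580 ≈ 79.5.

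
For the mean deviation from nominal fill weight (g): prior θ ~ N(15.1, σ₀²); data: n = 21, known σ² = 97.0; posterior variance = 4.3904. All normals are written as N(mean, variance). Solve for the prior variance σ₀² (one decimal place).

σ₀² = 88.7

For the Normal–Normal model with known σ², precisions add: τ_n = τ₀ + n/σ².
So 1/σ₀² = 1/4.3904 − 21/97.0 = 0.227770 − 0.216495 = 0.011275.
Hence σ₀² = 1/0.011275 ≈ 88.7.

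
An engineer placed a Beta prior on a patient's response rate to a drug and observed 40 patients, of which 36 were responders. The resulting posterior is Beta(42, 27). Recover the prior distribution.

Beta(6, 23)

Beta is conjugate to the binomial likelihood: posterior = Beta(a+s, b+f).
So a = 42 − 36 = 6 and b = 27 − 4 = 23.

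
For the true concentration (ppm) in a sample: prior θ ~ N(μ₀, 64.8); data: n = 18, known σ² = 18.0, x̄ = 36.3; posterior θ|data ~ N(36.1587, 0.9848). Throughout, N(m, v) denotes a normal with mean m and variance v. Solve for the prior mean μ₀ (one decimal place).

With known observation variance, the Normal–Normal posterior has precision τ_n = τ₀ + n/σ² and mean μ_n = (τ₀μ₀ + (n/σ²)x̄)/τ_n.
Here τ₀ = 1/64.8 = 0.015432 and τ_data = 18/18.0 = 1.000000, so τ_n = 1.015432.
Rearranging for μ₀: μ₀ = (μ_n·τ_n − τ_data·x̄)/τ₀ = (36.1587·1.015432 − 1.000000·36.3) / 0.015432 = 0.416701/0.015432 ≈ 27.0.

μ₀ = 27.0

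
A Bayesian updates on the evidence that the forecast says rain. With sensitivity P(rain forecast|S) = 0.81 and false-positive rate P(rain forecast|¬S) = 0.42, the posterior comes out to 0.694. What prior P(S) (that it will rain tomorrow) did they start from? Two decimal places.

In odds form, posterior odds = prior odds × likelihood ratio, so prior odds = posterior odds ÷ LR.
Posterior odds = 0.694/(1−0.694) = 2.2680. LR = 0.81/0.42 = 1.9286.
Prior odds = 2.2680/1.9286 = 1.1760, so P(S) = 1.1760/(1+1.1760) ≈ 0.54.

P(S) = 0.54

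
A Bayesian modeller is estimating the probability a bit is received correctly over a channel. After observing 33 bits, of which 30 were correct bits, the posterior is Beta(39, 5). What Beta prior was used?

Beta(9, 2)

A Beta(a, b) prior with s successes and f failures in binomial data gives a Beta(a+s, b+f) posterior.
So a = 39 − 30 = 9 and b = 5 − 3 = 2.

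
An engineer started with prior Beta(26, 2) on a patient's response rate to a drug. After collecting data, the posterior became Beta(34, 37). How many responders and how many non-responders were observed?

Under Beta–binomial conjugacy the posterior parameters are (a+s, b+f).
So s = 34 − 26 = 8 and f = 37 − 2 = 35.

8 responders and 35 non-responders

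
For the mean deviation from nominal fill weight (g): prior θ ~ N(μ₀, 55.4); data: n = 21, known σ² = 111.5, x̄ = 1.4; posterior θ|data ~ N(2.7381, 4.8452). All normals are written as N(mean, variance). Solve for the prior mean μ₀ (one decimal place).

μ₀ = 16.7

The posterior mean is a precision-weighted average: μ_n = (τ₀μ₀ + τ_data·x̄)/(τ₀+τ_data), with τ₀=1/σ₀² and τ_data=n/σ².
Here τ₀ = 1/55.4 = 0.018051 and τ_data = 21/111.5 = 0.188341, so τ_n = 0.206392.
Rearranging for μ₀: μ₀ = (μ_n·τ_n − τ_data·x̄)/τ₀ = (2.7381·0.206392 − 0.188341·1.4) / 0.018051 = 0.301445/0.018051 ≈ 16.7.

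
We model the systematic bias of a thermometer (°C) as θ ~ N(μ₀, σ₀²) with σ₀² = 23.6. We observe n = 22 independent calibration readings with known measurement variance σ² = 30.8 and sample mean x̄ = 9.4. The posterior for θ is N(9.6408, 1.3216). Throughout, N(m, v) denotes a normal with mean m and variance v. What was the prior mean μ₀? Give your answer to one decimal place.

With known observation variance, the Normal–Normal posterior has precision τ_n = τ₀ + n/σ² and mean μ_n = (τ₀μ₀ + (n/σ²)x̄)/τ_n.
Here τ₀ = 1/23.6 = 0.042373 and τ_data = 22/30.8 = 0.714286, so τ_n = 0.756659.
Rearranging for μ₀: μ₀ = (μ_n·τ_n − τ_data·x̄)/τ₀ = (9.6408·0.756659 − 0.714286·9.4) / 0.042373 = 0.580510/0.042373 ≈ 13.7.

μ₀ = 13.7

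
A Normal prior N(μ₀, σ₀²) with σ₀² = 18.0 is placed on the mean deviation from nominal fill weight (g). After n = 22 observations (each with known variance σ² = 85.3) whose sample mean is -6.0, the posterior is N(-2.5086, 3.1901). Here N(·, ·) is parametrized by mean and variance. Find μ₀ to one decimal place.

The posterior mean is a precision-weighted average: μ_n = (τ₀μ₀ + τ_data·x̄)/(τ₀+τ_data), with τ₀=1/σ₀² and τ_data=n/σ².
Here τ₀ = 1/18.0 = 0.055556 and τ_data = 22/85.3 = 0.257913, so τ_n = 0.313469.
Rearranging for μ₀: μ₀ = (μ_n·τ_n − τ_data·x̄)/τ₀ = (-2.5086·0.313469 − 0.257913·-6.0) / 0.055556 = 0.761110/0.055556 ≈ 13.7.

μ₀ = 13.7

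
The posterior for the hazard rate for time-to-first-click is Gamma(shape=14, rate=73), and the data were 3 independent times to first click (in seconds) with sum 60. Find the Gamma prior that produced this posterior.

For an exponential likelihood with a Gamma(α, β) prior on the rate, n observations with total T give posterior Gamma(α+n, β+T).
So α = 14 − 3 = 11 and β = 73 − 60 = 13.

Gamma(shape=11, rate=13)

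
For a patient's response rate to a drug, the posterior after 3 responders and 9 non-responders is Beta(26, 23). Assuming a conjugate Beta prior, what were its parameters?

Beta(23, 14)

A Beta(α, β) prior with s successes and f failures in binomial data gives a Beta(α+s, β+f) posterior.
So α = 26 − 3 = 23 and β = 23 − 9 = 14.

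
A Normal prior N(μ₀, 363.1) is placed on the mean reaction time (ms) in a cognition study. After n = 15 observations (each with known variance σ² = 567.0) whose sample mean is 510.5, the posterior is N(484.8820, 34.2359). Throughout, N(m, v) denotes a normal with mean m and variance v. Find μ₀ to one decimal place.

The posterior mean is a precision-weighted average: μ_n = (τ₀μ₀ + τ_data·x̄)/(τ₀+τ_data), with τ₀=1/σ₀² and τ_data=n/σ².
Here τ₀ = 1/363.1 = 0.002754 and τ_data = 15/567.0 = 0.026455, so τ_n = 0.029209.
Rearranging for μ₀: μ₀ = (μ_n·τ_n − τ_data·x̄)/τ₀ = (484.8820·0.029209 − 0.026455·510.5) / 0.002754 = 0.657641/0.002754 ≈ 238.8.

μ₀ = 238.8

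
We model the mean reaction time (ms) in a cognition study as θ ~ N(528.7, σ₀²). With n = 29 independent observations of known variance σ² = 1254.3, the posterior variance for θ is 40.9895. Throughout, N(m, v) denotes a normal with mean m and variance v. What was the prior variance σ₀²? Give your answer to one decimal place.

Posterior precision equals prior precision plus data precision: 1/σ_n² = 1/σ₀² + n/σ².
So 1/σ₀² = 1/40.9895 − 29/1254.3 = 0.024396 − 0.023120 = 0.001276.
Hence σ₀² = 1/0.001276 ≈ 783.7.

σ₀² = 783.7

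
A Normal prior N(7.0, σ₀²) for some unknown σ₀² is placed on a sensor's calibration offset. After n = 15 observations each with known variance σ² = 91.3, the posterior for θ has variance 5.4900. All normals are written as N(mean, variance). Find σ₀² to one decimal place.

σ₀² = 56.0

Posterior precision equals prior precision plus data precision: 1/σ_n² = 1/σ₀² + n/σ².
So 1/σ₀² = 1/5.4900 − 15/91.3 = 0.182149 − 0.164294 = 0.017855.
Hence σ₀² = 1/0.017855 ≈ 56.0.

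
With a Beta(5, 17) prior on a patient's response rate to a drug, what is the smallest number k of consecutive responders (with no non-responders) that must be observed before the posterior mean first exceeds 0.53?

After k responders and 0 non-responders the posterior is Beta(5+k, 17), with mean (5+k)/(5+17+k).
Set (5+k)/(22+k) > 0.53 and solve: k > (0.53·22 − 5)/(1 − 0.53) = 14.170.
The smallest integer exceeding 14.170 is 15, and checking k=15: (20)/(37) = 0.5405 > 0.53.

k = 15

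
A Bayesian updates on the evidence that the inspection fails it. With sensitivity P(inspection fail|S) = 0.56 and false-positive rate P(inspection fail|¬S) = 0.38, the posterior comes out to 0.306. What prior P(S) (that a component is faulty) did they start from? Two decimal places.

P(S) = 0.23

Bayes' rule in odds form gives O(S|E) = O(S)·[P(E|S)/P(E|¬S)], hence O(S) = O(S|E)/LR.
Posterior odds = 0.306/(1−0.306) = 0.4409. LR = 0.56/0.38 = 1.4737.
Prior odds = 0.4409/1.4737 = 0.2992, so P(S) = 0.2992/(1+0.2992) ≈ 0.23.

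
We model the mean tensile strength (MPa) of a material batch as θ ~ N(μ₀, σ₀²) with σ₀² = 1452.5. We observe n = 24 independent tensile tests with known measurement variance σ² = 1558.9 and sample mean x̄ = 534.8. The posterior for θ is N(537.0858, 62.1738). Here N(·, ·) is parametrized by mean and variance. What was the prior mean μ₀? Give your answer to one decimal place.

With known observation variance, the Normal–Normal posterior has precision τ_n = τ₀ + n/σ² and mean μ_n = (τ₀μ₀ + (n/σ²)x̄)/τ_n.
Here τ₀ = 1/1452.5 = 0.000688 and τ_data = 24/1558.9 = 0.015395, so τ_n = 0.016083.
Rearranging for μ₀: μ₀ = (μ_n·τ_n − τ_data·x̄)/τ₀ = (537.0858·0.016083 − 0.015395·534.8) / 0.000688 = 0.404705/0.000688 ≈ 588.2.

μ₀ = 588.2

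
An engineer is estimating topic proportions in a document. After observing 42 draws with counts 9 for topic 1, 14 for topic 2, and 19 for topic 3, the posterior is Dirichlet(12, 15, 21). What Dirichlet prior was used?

For a Dirichlet(α) prior with multinomial counts c, the posterior is Dirichlet(α + c) componentwise.
Subtract each count from the matching posterior parameter: 12−9=3, 15−14=1, 21−19=2.

Dirichlet(3, 1, 2)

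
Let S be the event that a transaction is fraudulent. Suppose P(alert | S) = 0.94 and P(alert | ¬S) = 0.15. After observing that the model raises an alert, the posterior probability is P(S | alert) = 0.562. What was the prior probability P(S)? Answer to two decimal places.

Bayes' rule in odds form gives O(S|E) = O(S)·[P(E|S)/P(E|¬S)], hence O(S) = O(S|E)/LR.
Posterior odds = 0.562/(1−0.562) = 1.2831. LR = 0.94/0.15 = 6.2667.
Prior odds = 1.2831/6.2667 = 0.2047, so P(S) = 0.2047/(1+0.2047) ≈ 0.17.

P(S) = 0.17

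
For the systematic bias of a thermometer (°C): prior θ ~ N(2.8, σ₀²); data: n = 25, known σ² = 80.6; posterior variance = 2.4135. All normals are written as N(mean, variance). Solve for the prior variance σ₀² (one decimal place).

σ₀² = 9.6

Posterior precision equals prior precision plus data precision: 1/σ_n² = 1/σ₀² + n/σ².
So 1/σ₀² = 1/2.4135 − 25/80.6 = 0.414336 − 0.310174 = 0.104162.
Hence σ₀² = 1/0.104162 ≈ 9.6.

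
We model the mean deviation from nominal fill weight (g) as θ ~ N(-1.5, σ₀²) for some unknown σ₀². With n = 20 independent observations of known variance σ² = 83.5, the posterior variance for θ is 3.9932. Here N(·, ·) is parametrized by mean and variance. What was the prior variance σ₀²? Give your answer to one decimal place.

Posterior precision equals prior precision plus data precision: 1/σ_n² = 1/σ₀² + n/σ².
So 1/σ₀² = 1/3.9932 − 20/83.5 = 0.250426 − 0.239521 = 0.010905.
Hence σ₀² = 1/0.010905 ≈ 91.7.

σ₀² = 91.7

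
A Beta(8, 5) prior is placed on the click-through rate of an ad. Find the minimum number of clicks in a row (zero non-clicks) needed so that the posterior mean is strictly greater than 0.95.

After k clicks and 0 non-clicks the posterior is Beta(8+k, 5), with mean (8+k)/(8+5+k).
Set (8+k)/(13+k) > 0.95 and solve: k > (0.95·13 − 8)/(1 − 0.95) = 87.000.
The smallest integer exceeding 87.000 is 88.

k = 88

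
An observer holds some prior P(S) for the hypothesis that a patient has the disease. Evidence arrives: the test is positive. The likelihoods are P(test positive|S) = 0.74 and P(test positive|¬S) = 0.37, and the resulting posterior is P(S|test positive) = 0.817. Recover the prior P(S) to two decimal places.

P(S) = 0.69

In odds form, posterior odds = prior odds × likelihood ratio, so prior odds = posterior odds ÷ LR.
Posterior odds = 0.817/(1−0.817) = 4.4645. LR = 0.74/0.37 = 2.0000.
Prior odds = 4.4645/2.0000 = 2.2323, so P(S) = 2.2323/(1+2.2323) ≈ 0.69.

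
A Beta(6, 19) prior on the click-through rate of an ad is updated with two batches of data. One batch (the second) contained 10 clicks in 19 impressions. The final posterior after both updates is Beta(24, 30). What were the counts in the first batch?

8 clicks and 2 non-clicks

Sequential conjugate updates are equivalent to a single update on the pooled data, so total successes = posterior α − prior α and total failures = posterior β − prior β.
Total across both batches: 24−6=18 clicks, 30−19=11 non-clicks.
Subtract the second batch: 18−10=8 clicks and 11−9=2 non-clicks.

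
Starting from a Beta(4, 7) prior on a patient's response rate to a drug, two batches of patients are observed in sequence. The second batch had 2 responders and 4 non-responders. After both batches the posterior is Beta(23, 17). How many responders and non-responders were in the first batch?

Because Beta–binomial updating is additive in the counts, the combined data contributed (α_post−α_prior, β_post−β_prior) successes and failures.
Total across both batches: 23−4=19 responders, 17−7=10 non-responders.
Subtract the second batch: 19−2=17 responders and 10−4=6 non-responders.

17 responders and 6 non-responders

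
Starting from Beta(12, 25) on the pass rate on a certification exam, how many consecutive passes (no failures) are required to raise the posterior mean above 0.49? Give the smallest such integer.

k = 13

After k passes and 0 failures the posterior is Beta(12+k, 25), with mean (12+k)/(12+25+k).
Set (12+k)/(37+k) > 0.49 and solve: k > (0.49·37 − 12)/(1 − 0.49) = 12.020.
The smallest integer exceeding 12.020 is 13, and checking k=13: (25)/(50) = 0.5000 > 0.49.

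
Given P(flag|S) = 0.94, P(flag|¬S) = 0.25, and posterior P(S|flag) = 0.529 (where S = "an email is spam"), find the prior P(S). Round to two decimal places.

P(S) = 0.23

In odds form, posterior odds = prior odds × likelihood ratio, so prior odds = posterior odds ÷ LR.
Posterior odds = 0.529/(1−0.529) = 1.1231. LR = 0.94/0.25 = 3.7600.
Prior odds = 1.1231/3.7600 = 0.2987, so P(S) = 0.2987/(1+0.2987) ≈ 0.23.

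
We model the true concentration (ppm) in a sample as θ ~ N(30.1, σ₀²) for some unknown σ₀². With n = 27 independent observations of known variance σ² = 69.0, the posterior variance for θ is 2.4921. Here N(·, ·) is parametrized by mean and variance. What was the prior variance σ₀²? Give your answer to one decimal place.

σ₀² = 100.4

Posterior precision equals prior precision plus data precision: 1/σ_n² = 1/σ₀² + n/σ².
So 1/σ₀² = 1/2.4921 − 27/69.0 = 0.401268 − 0.391304 = 0.009964.
Hence σ₀² = 1/0.009964 ≈ 100.4.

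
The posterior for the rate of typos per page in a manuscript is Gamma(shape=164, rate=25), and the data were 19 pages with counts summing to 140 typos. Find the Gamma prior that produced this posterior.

A Gamma(α, β) prior (rate parametrization) on a Poisson rate with n observations summing to S gives posterior Gamma(α+S, β+n).
So α = 164 − 140 = 24 and β = 25 − 19 = 6.

Gamma(shape=24, rate=6)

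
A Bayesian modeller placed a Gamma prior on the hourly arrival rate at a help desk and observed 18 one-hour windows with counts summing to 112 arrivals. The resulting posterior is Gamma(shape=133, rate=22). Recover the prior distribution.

Gamma(shape=21, rate=4)

A Gamma(α, β) prior (rate parametrization) on a Poisson rate with n observations summing to S gives posterior Gamma(α+S, β+n).
So α = 133 − 112 = 21 and β = 22 − 18 = 4.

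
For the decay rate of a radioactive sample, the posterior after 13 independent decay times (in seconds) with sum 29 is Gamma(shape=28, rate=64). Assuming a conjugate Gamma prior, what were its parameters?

Gamma(shape=15, rate=35)

Gamma–exponential conjugacy: posterior shape = α + n, posterior rate = β + Σtᵢ.
So α = 28 − 13 = 15 and β = 64 − 29 = 35.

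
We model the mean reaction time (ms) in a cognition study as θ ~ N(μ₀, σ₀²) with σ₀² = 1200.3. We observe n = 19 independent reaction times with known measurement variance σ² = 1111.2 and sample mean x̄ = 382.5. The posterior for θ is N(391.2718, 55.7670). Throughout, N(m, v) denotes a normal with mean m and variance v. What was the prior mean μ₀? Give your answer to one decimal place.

The posterior mean is a precision-weighted average: μ_n = (τ₀μ₀ + τ_data·x̄)/(τ₀+τ_data), with τ₀=1/σ₀² and τ_data=n/σ².
Here τ₀ = 1/1200.3 = 0.000833 and τ_data = 19/1111.2 = 0.017099, so τ_n = 0.017932.
Rearranging for μ₀: μ₀ = (μ_n·τ_n − τ_data·x̄)/τ₀ = (391.2718·0.017932 − 0.017099·382.5) / 0.000833 = 0.475918/0.000833 ≈ 571.3.

μ₀ = 571.3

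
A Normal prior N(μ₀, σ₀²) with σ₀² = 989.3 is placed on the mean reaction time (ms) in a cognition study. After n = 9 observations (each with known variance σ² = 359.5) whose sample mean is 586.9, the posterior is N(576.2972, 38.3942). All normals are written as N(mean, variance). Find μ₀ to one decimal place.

μ₀ = 313.7

The posterior mean is a precision-weighted average: μ_n = (τ₀μ₀ + τ_data·x̄)/(τ₀+τ_data), with τ₀=1/σ₀² and τ_data=n/σ².
Here τ₀ = 1/989.3 = 0.001011 and τ_data = 9/359.5 = 0.025035, so τ_n = 0.026046.
Rearranging for μ₀: μ₀ = (μ_n·τ_n − τ_data·x̄)/τ₀ = (576.2972·0.026046 − 0.025035·586.9) / 0.001011 = 0.317195/0.001011 ≈ 313.7.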